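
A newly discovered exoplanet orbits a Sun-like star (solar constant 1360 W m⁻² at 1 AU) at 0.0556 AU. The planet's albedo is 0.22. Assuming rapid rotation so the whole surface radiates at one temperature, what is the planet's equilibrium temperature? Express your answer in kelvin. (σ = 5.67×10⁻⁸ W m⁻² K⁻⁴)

Flux at 0.0556 AU: S = 1360/0.0556² = 4.40×10⁵ W m⁻².
Energy balance: absorbed = emitted ⇒ πR²·S(1−A) = 4πR²·σT_eq⁴, so T_eq⁴ = S(1−A)/(4σ).
T_eq = [4.40×10⁵ × 0.78 / (4 × 5.67×10⁻⁸)]^(1/4) = (1.51×10¹²)^(1/4) = 1110 K.

T_eq ≈ 1110 K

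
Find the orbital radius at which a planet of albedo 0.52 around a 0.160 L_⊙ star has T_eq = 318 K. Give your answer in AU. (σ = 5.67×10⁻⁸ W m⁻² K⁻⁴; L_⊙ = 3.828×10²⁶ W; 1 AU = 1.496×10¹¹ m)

L = 0.160 × 3.828×10²⁶ = 6.12×10²⁵ W.
From T_eq⁴ = L(1−A)/(16πσd²): d = √[L(1−A)/(16πσT_eq⁴)].
d = √[6.12×10²⁵ × 0.48 / (16π × 5.67×10⁻⁸ × (318)⁴)] = 3.18×10¹⁰ m = 0.212 AU.

d ≈ 0.212 AU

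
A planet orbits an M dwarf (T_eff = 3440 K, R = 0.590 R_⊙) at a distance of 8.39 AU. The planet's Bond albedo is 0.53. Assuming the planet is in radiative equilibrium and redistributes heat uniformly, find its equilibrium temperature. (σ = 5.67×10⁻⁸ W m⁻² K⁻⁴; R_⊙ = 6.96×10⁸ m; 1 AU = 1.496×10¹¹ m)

T_eq ≈ 36.4 K

R_⋆ = 0.590 × 6.96×10⁸ = 4.11×10⁸ m.
d = 8.39 AU = 1.26×10¹² m.
L = 4πR_⋆²σT_⋆⁴ = 4π(4.11×10⁸)² × 5.67×10⁻⁸ × (3440)⁴ = 1.68×10²⁵ W.
S = L/(4πd²) = 0.850 W m⁻².
Energy balance: absorbed = emitted ⇒ πR²·S(1−A) = 4πR²·σT_eq⁴, so T_eq⁴ = S(1−A)/(4σ).
T_eq = [0.850 × 0.47 / (4 × 5.67×10⁻⁸)]^(1/4) = (1.76×10⁶)^(1/4) = 36.4 K.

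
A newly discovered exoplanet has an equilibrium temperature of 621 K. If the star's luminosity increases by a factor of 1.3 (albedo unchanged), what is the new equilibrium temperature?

T_eq ≈ 663 K

T_eq ∝ L^(1/4) · d^(−1/2).
T′ = 621 × 1.3^(1/4) = 663 K.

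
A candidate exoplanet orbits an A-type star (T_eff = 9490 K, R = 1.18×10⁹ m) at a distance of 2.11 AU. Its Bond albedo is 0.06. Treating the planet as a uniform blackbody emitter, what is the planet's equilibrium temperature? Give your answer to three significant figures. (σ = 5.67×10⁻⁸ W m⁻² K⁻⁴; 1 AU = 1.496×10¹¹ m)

T_eq ≈ 404 K

d = 2.11 AU = 3.16×10¹¹ m.
L = 4πR_⋆²σT_⋆⁴ = 4π(1.18×10⁹)² × 5.67×10⁻⁸ × (9490)⁴ = 8.05×10²⁷ W.
S = L/(4πd²) = 6430 W m⁻².
Energy balance: absorbed = emitted ⇒ πR²·S(1−A) = 4πR²·σT_eq⁴, so T_eq⁴ = S(1−A)/(4σ).
T_eq = [6430 × 0.94 / (4 × 5.67×10⁻⁸)]^(1/4) = (2.66×10¹⁰)^(1/4) = 404 K.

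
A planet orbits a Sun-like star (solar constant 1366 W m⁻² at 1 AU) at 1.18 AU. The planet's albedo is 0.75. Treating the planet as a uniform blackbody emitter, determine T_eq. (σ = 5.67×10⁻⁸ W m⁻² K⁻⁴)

Flux at 1.18 AU: S = 1366/1.18² = 981 W m⁻².
Energy balance: absorbed = emitted ⇒ πR²·S(1−A) = 4πR²·σT_eq⁴, so T_eq⁴ = S(1−A)/(4σ).
T_eq = [981 × 0.25 / (4 × 5.67×10⁻⁸)]^(1/4) = (1.08×10⁹)^(1/4) = 181 K.

T_eq ≈ 181 K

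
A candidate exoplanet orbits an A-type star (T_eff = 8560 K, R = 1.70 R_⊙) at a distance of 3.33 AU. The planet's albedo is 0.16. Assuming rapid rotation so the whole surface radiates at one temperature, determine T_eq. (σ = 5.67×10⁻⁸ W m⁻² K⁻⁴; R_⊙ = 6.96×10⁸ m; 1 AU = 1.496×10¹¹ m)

R_⋆ = 1.70 × 6.96×10⁸ = 1.18×10⁹ m.
d = 3.33 AU = 4.98×10¹¹ m.
L = 4πR_⋆²σT_⋆⁴ = 4π(1.18×10⁹)² × 5.67×10⁻⁸ × (8560)⁴ = 5.36×10²⁷ W.
S = L/(4πd²) = 1720 W m⁻².
Energy balance: absorbed = emitted ⇒ πR²·S(1−A) = 4πR²·σT_eq⁴, so T_eq⁴ = S(1−A)/(4σ).
T_eq = [1720 × 0.84 / (4 × 5.67×10⁻⁸)]^(1/4) = (6.36×10⁹)^(1/4) = 282 K.

T_eq ≈ 282 K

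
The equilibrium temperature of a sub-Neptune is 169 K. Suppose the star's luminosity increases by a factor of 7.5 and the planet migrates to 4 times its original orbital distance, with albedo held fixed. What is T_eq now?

T_eq ≈ 140 K

T_eq ∝ L^(1/4) · d^(−1/2).
T′ = 169 × 7.5^(1/4) / 4^(1/2) = 140 K.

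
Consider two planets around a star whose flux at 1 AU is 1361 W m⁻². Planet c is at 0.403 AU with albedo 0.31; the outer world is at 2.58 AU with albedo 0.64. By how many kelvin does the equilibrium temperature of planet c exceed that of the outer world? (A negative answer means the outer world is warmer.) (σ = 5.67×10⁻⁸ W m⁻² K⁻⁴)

ΔT ≈ 265.4 K

T_eq = [S₀(1−A)/(4σd²)]^(1/4), so T ∝ (1−A)^(1/4) / √d.
T₁ = [1361×0.69/(4×5.67×10⁻⁸×0.403²)]^(1/4) = 399.59 K.
T₂ = [1361×0.36/(4×5.67×10⁻⁸×2.58²)]^(1/4) = 134.22 K.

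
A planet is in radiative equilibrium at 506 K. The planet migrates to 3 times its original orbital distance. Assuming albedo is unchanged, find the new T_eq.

T_eq ∝ L^(1/4) · d^(−1/2).
T′ = 506 / 3^(1/2) = 292 K.

T_eq ≈ 292 K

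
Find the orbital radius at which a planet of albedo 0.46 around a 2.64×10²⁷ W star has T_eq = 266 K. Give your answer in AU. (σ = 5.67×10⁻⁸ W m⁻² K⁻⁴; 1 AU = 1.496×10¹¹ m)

d ≈ 2.11 AU

From T_eq⁴ = L(1−A)/(16πσd²): d = √[L(1−A)/(16πσT_eq⁴)].
d = √[2.64×10²⁷ × 0.54 / (16π × 5.67×10⁻⁸ × (266)⁴)] = 3.16×10¹¹ m = 2.11 AU.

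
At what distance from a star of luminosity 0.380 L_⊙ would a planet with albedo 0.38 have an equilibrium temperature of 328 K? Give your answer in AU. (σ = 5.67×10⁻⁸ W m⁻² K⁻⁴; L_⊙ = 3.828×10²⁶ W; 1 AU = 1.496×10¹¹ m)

d ≈ 0.350 AU

L = 0.380 × 3.828×10²⁶ = 1.45×10²⁶ W.
From T_eq⁴ = L(1−A)/(16πσd²): d = √[L(1−A)/(16πσT_eq⁴)].
d = √[1.45×10²⁶ × 0.62 / (16π × 5.67×10⁻⁸ × (328)⁴)] = 5.23×10¹⁰ m = 0.350 AU.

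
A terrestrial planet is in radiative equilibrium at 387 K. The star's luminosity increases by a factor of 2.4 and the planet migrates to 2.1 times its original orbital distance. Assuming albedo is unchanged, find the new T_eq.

T_eq ≈ 332 K

T_eq ∝ L^(1/4) · d^(−1/2).
T′ = 387 × 2.4^(1/4) / 2.1^(1/2) = 332 K.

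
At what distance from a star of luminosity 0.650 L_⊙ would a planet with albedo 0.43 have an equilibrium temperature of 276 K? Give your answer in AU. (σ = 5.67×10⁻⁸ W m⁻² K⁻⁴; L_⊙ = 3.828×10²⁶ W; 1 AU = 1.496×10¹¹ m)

d ≈ 0.619 AU

L = 0.650 × 3.828×10²⁶ = 2.49×10²⁶ W.
From T_eq⁴ = L(1−A)/(16πσd²): d = √[L(1−A)/(16πσT_eq⁴)].
d = √[2.49×10²⁶ × 0.57 / (16π × 5.67×10⁻⁸ × (276)⁴)] = 9.26×10¹⁰ m = 0.619 AU.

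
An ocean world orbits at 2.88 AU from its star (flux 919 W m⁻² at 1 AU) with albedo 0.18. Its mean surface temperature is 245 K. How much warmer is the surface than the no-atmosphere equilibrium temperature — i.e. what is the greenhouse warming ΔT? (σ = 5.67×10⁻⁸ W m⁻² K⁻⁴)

ΔT ≈ 103.5 K

S = 919/2.88² = 110.8 W m⁻².
T_eq = [S(1−A)/(4σ)]^(1/4) = [110.8×0.82/(4×5.67×10⁻⁸)]^(1/4) = 141.5 K.
ΔT = T_surf − T_eq = 245 − 141.5.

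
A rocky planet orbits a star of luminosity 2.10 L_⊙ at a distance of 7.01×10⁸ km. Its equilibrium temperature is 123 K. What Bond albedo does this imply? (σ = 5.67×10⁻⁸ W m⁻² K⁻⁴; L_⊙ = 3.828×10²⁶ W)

d = 7.01×10⁸ km = 7.01×10¹¹ m.
L = 2.10 × 3.828×10²⁶ = 8.04×10²⁶ W.
Flux: S = L/(4πd²) = 8.04×10²⁶/(4π×(7.01×10¹¹)²) = 130 W m⁻².
From T_eq⁴ = S(1−A)/(4σ): 1−A = 4σT_eq⁴/S.
1−A = 4 × 5.67×10⁻⁸ × (123)⁴ / 130 = 0.399.

A ≈ 0.60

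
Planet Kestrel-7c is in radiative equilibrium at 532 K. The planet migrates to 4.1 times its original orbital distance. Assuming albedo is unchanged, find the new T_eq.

T_eq ≈ 263 K

T_eq ∝ L^(1/4) · d^(−1/2).
T′ = 532 / 4.1^(1/2) = 263 K.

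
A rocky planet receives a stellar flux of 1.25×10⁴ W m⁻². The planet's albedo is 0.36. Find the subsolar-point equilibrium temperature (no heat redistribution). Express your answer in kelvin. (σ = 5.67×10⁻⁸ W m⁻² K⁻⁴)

T_ss ≈ 613 K

At the subsolar point the surface absorbs S(1−A) and emits σT⁴ per unit area — no factor of 4, since only the local patch is in balance.
T = [1.25×10⁴ × 0.64 / 5.67×10⁻⁸]^(1/4) = (1.41×10¹¹)^(1/4) = 613 K.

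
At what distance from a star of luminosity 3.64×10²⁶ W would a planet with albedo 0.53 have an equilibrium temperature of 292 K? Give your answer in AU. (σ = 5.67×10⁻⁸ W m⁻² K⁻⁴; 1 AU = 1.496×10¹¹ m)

d ≈ 0.607 AU

From T_eq⁴ = L(1−A)/(16πσd²): d = √[L(1−A)/(16πσT_eq⁴)].
d = √[3.64×10²⁶ × 0.47 / (16π × 5.67×10⁻⁸ × (292)⁴)] = 9.09×10¹⁰ m = 0.607 AU.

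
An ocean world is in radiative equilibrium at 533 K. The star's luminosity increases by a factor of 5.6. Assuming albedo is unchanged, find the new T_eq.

T_eq ∝ L^(1/4) · d^(−1/2).
T′ = 533 × 5.6^(1/4) = 820 K.

T_eq ≈ 820 K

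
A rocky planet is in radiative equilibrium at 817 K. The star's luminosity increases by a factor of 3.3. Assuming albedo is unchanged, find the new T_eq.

T_eq ≈ 1100 K

T_eq ∝ L^(1/4) · d^(−1/2).
T′ = 817 × 3.3^(1/4) = 1100 K.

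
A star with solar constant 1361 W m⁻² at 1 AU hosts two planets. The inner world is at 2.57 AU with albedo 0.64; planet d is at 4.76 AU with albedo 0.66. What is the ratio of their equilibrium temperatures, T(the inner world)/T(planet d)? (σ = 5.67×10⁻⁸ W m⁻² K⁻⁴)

T₁/T₂ ≈ 1.381

T_eq = [S₀(1−A)/(4σd²)]^(1/4), so T ∝ (1−A)^(1/4) / √d.
T₁ = [1361×0.36/(4×5.67×10⁻⁸×2.57²)]^(1/4) = 134.48 K.
T₂ = [1361×0.34/(4×5.67×10⁻⁸×4.76²)]^(1/4) = 97.41 K.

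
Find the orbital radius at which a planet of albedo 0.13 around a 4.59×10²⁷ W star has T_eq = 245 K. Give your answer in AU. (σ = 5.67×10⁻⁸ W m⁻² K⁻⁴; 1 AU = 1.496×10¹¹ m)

d ≈ 4.17 AU

From T_eq⁴ = L(1−A)/(16πσd²): d = √[L(1−A)/(16πσT_eq⁴)].
d = √[4.59×10²⁷ × 0.87 / (16π × 5.67×10⁻⁸ × (245)⁴)] = 6.24×10¹¹ m = 4.17 AU.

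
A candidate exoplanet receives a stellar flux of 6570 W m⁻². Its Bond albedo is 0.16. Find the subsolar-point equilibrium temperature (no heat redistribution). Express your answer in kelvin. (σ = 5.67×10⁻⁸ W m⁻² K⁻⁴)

T_ss ≈ 559 K

At the subsolar point the surface absorbs S(1−A) and emits σT⁴ per unit area — no factor of 4, since only the local patch is in balance.
T = [6570 × 0.84 / 5.67×10⁻⁸]^(1/4) = (9.73×10¹⁰)^(1/4) = 559 K.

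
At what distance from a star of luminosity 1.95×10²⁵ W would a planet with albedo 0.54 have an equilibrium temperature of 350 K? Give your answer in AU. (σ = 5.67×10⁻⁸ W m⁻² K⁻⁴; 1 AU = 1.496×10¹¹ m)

From T_eq⁴ = L(1−A)/(16πσd²): d = √[L(1−A)/(16πσT_eq⁴)].
d = √[1.95×10²⁵ × 0.46 / (16π × 5.67×10⁻⁸ × (350)⁴)] = 1.45×10¹⁰ m = 0.0968 AU.

d ≈ 0.0968 AU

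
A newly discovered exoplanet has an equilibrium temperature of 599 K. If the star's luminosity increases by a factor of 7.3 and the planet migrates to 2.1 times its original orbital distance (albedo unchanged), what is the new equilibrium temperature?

T_eq ∝ L^(1/4) · d^(−1/2).
T′ = 599 × 7.3^(1/4) / 2.1^(1/2) = 679 K.

T_eq ≈ 679 K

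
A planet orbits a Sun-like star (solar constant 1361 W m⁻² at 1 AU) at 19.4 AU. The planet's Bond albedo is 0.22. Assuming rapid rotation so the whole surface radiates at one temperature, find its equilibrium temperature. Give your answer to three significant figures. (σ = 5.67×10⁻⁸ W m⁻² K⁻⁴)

Flux at 19.4 AU: S = 1361/19.4² = 3.62 W m⁻².
Energy balance: absorbed = emitted ⇒ πR²·S(1−A) = 4πR²·σT_eq⁴, so T_eq⁴ = S(1−A)/(4σ).
T_eq = [3.62 × 0.78 / (4 × 5.67×10⁻⁸)]^(1/4) = (1.24×10⁷)^(1/4) = 59.4 K.

T_eq ≈ 59.4 K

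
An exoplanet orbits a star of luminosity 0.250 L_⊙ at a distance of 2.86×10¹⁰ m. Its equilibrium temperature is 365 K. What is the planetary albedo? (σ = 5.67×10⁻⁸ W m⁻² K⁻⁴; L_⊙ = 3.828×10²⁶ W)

L = 0.250 × 3.828×10²⁶ = 9.57×10²⁵ W.
Flux: S = L/(4πd²) = 9.57×10²⁵/(4π×(2.86×10¹⁰)²) = 9310 W m⁻².
From T_eq⁴ = S(1−A)/(4σ): 1−A = 4σT_eq⁴/S.
1−A = 4 × 5.67×10⁻⁸ × (365)⁴ / 9310 = 0.432.

A ≈ 0.57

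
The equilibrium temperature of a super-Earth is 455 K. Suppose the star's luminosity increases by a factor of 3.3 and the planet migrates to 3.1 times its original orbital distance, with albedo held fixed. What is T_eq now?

T_eq ≈ 348 K

T_eq ∝ L^(1/4) · d^(−1/2).
T′ = 455 × 3.3^(1/4) / 3.1^(1/2) = 348 K.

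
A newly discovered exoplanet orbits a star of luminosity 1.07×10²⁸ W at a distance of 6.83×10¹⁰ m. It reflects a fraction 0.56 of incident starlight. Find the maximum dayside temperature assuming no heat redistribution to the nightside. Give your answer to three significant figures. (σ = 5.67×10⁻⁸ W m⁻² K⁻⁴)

T_ss ≈ 1090 K

Flux: S = L/(4πd²) = 1.07×10²⁸/(4π×(6.83×10¹⁰)²) = 1.83×10⁵ W m⁻².
With no redistribution each surface element balances locally: S(1−A) = σT⁴.
T = [1.83×10⁵ × 0.44 / 5.67×10⁻⁸]^(1/4) = (1.42×10¹²)^(1/4) = 1090 K.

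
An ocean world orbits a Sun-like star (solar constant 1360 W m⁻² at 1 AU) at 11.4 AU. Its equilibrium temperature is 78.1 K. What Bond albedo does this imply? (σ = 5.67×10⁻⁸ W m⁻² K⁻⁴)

Flux at 11.4 AU: S = 1360/11.4² = 10.5 W m⁻².
From T_eq⁴ = S(1−A)/(4σ): 1−A = 4σT_eq⁴/S.
1−A = 4 × 5.67×10⁻⁸ × (78.1)⁴ / 10.5 = 0.806.

A ≈ 0.19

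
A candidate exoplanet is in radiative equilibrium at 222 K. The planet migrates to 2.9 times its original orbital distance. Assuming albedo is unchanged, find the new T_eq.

T_eq ≈ 130 K

T_eq ∝ L^(1/4) · d^(−1/2).
T′ = 222 / 2.9^(1/2) = 130 K.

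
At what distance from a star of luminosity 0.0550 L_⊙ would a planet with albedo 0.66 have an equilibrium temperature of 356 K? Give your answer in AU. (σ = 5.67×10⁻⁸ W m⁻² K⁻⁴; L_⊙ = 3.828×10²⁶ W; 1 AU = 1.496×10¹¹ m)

L = 0.0550 × 3.828×10²⁶ = 2.11×10²⁵ W.
From T_eq⁴ = L(1−A)/(16πσd²): d = √[L(1−A)/(16πσT_eq⁴)].
d = √[2.11×10²⁵ × 0.34 / (16π × 5.67×10⁻⁸ × (356)⁴)] = 1.25×10¹⁰ m = 0.0836 AU.

d ≈ 0.0836 AU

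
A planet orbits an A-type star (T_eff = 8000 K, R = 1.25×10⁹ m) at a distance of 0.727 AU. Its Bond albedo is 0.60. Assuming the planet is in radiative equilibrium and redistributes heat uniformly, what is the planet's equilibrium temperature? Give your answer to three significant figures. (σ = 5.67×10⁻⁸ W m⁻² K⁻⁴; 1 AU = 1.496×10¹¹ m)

d = 0.727 AU = 1.09×10¹¹ m.
L = 4πR_⋆²σT_⋆⁴ = 4π(1.25×10⁹)² × 5.67×10⁻⁸ × (8000)⁴ = 4.56×10²⁷ W.
S = L/(4πd²) = 3.07×10⁴ W m⁻².
Energy balance: absorbed = emitted ⇒ πR²·S(1−A) = 4πR²·σT_eq⁴, so T_eq⁴ = S(1−A)/(4σ).
T_eq = [3.07×10⁴ × 0.40 / (4 × 5.67×10⁻⁸)]^(1/4) = (5.41×10¹⁰)^(1/4) = 482 K.

T_eq ≈ 482 K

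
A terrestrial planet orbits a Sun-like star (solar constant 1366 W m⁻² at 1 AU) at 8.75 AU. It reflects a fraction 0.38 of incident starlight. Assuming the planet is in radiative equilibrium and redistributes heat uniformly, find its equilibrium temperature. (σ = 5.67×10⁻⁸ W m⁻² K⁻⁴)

T_eq ≈ 83.6 K

Flux at 8.75 AU: S = 1366/8.75² = 17.8 W m⁻².
Energy balance: absorbed = emitted ⇒ πR²·S(1−A) = 4πR²·σT_eq⁴, so T_eq⁴ = S(1−A)/(4σ).
T_eq = [17.8 × 0.62 / (4 × 5.67×10⁻⁸)]^(1/4) = (4.88×10⁷)^(1/4) = 83.6 K.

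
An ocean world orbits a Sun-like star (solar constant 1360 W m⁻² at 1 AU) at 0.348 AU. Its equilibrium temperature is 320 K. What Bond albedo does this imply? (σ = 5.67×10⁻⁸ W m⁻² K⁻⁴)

Flux at 0.348 AU: S = 1360/0.348² = 1.12×10⁴ W m⁻².
From T_eq⁴ = S(1−A)/(4σ): 1−A = 4σT_eq⁴/S.
1−A = 4 × 5.67×10⁻⁸ × (320)⁴ / 1.12×10⁴ = 0.212.

A ≈ 0.79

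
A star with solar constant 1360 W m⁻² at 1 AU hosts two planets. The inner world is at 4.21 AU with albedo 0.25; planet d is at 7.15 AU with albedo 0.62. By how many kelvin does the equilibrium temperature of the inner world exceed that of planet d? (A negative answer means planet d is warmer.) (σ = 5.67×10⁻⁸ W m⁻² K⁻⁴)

ΔT ≈ 44.5 K

T_eq = [S₀(1−A)/(4σd²)]^(1/4), so T ∝ (1−A)^(1/4) / √d.
T₁ = [1360×0.75/(4×5.67×10⁻⁸×4.21²)]^(1/4) = 126.21 K.
T₂ = [1360×0.38/(4×5.67×10⁻⁸×7.15²)]^(1/4) = 81.71 K.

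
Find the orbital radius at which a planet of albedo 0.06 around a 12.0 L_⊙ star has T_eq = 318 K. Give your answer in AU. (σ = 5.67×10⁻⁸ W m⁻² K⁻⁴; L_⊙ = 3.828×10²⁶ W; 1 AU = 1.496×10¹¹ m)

d ≈ 2.57 AU

L = 12.0 × 3.828×10²⁶ = 4.59×10²⁷ W.
From T_eq⁴ = L(1−A)/(16πσd²): d = √[L(1−A)/(16πσT_eq⁴)].
d = √[4.59×10²⁷ × 0.94 / (16π × 5.67×10⁻⁸ × (318)⁴)] = 3.85×10¹¹ m = 2.57 AU.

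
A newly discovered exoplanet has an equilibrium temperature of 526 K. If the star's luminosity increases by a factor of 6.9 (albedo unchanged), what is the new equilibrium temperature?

T_eq ∝ L^(1/4) · d^(−1/2).
T′ = 526 × 6.9^(1/4) = 853 K.

T_eq ≈ 853 K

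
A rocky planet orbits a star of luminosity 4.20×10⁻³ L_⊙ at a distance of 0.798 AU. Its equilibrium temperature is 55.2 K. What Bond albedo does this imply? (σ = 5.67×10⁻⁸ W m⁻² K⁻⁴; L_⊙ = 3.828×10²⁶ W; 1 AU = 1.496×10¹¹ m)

A ≈ 0.77

d = 0.798 AU = 1.19×10¹¹ m.
L = 4.20×10⁻³ × 3.828×10²⁶ = 1.61×10²⁴ W.
Flux: S = L/(4πd²) = 1.61×10²⁴/(4π×(1.19×10¹¹)²) = 8.98 W m⁻².
From T_eq⁴ = S(1−A)/(4σ): 1−A = 4σT_eq⁴/S.
1−A = 4 × 5.67×10⁻⁸ × (55.2)⁴ / 8.98 = 0.235.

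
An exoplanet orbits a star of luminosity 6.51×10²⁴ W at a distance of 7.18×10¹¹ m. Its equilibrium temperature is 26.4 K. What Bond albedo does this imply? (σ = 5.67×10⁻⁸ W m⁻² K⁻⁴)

Flux: S = L/(4πd²) = 6.51×10²⁴/(4π×(7.18×10¹¹)²) = 1.00 W m⁻².
From T_eq⁴ = S(1−A)/(4σ): 1−A = 4σT_eq⁴/S.
1−A = 4 × 5.67×10⁻⁸ × (26.4)⁴ / 1.00 = 0.110.

A ≈ 0.89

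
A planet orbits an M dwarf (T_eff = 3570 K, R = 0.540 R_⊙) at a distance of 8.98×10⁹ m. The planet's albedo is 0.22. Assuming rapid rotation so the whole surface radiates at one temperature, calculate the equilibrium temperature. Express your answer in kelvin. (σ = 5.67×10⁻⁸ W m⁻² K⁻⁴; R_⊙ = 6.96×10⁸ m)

R_⋆ = 0.540 × 6.96×10⁸ = 3.76×10⁸ m.
L = 4πR_⋆²σT_⋆⁴ = 4π(3.76×10⁸)² × 5.67×10⁻⁸ × (3570)⁴ = 1.63×10²⁵ W.
S = L/(4πd²) = 1.61×10⁴ W m⁻².
Energy balance: absorbed = emitted ⇒ πR²·S(1−A) = 4πR²·σT_eq⁴, so T_eq⁴ = S(1−A)/(4σ).
T_eq = [1.61×10⁴ × 0.78 / (4 × 5.67×10⁻⁸)]^(1/4) = (5.55×10¹⁰)^(1/4) = 485 K.

T_eq ≈ 485 K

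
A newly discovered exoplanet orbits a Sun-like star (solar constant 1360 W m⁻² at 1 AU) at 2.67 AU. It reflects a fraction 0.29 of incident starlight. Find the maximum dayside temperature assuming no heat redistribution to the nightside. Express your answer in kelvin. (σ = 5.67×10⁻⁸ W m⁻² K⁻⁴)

Flux at 2.67 AU: S = 1360/2.67² = 191 W m⁻².
With no redistribution each surface element balances locally: S(1−A) = σT⁴.
T = [191 × 0.71 / 5.67×10⁻⁸]^(1/4) = (2.39×10⁹)^(1/4) = 221 K.

T_ss ≈ 221 K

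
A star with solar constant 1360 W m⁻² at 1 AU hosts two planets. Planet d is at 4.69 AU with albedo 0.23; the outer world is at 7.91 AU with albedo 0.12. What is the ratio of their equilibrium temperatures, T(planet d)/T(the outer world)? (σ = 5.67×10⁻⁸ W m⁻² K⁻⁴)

T₁/T₂ ≈ 1.256

T_eq = [S₀(1−A)/(4σd²)]^(1/4), so T ∝ (1−A)^(1/4) / √d.
T₁ = [1360×0.77/(4×5.67×10⁻⁸×4.69²)]^(1/4) = 120.37 K.
T₂ = [1360×0.88/(4×5.67×10⁻⁸×7.91²)]^(1/4) = 95.83 K.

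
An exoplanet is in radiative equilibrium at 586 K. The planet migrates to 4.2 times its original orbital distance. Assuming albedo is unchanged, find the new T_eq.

T_eq ∝ L^(1/4) · d^(−1/2).
T′ = 586 / 4.2^(1/2) = 286 K.

T_eq ≈ 286 K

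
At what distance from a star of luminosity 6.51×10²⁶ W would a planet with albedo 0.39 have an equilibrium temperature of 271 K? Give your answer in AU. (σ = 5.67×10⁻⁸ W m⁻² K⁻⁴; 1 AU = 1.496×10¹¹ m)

d ≈ 1.07 AU

From T_eq⁴ = L(1−A)/(16πσd²): d = √[L(1−A)/(16πσT_eq⁴)].
d = √[6.51×10²⁶ × 0.61 / (16π × 5.67×10⁻⁸ × (271)⁴)] = 1.61×10¹¹ m = 1.07 AU.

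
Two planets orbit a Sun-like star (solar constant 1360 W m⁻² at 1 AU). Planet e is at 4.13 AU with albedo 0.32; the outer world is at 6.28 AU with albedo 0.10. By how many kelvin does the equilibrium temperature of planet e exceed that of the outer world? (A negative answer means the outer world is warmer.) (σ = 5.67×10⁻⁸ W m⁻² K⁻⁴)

ΔT ≈ 16.2 K

T_eq = [S₀(1−A)/(4σd²)]^(1/4), so T ∝ (1−A)^(1/4) / √d.
T₁ = [1360×0.68/(4×5.67×10⁻⁸×4.13²)]^(1/4) = 124.34 K.
T₂ = [1360×0.90/(4×5.67×10⁻⁸×6.28²)]^(1/4) = 108.16 K.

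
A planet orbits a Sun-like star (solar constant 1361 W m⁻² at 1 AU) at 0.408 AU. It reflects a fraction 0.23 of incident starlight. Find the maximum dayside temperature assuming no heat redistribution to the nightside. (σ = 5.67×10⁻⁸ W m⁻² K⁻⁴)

T_ss ≈ 577 K

Flux at 0.408 AU: S = 1361/0.408² = 8180 W m⁻².
With no redistribution each surface element balances locally: S(1−A) = σT⁴.
T = [8180 × 0.77 / 5.67×10⁻⁸]^(1/4) = (1.11×10¹¹)^(1/4) = 577 K.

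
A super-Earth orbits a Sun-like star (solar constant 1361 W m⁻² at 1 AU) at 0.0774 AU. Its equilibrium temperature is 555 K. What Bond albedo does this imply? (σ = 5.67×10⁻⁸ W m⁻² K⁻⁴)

Flux at 0.0774 AU: S = 1361/0.0774² = 2.27×10⁵ W m⁻².
From T_eq⁴ = S(1−A)/(4σ): 1−A = 4σT_eq⁴/S.
1−A = 4 × 5.67×10⁻⁸ × (555)⁴ / 2.27×10⁵ = 0.095.

A ≈ 0.91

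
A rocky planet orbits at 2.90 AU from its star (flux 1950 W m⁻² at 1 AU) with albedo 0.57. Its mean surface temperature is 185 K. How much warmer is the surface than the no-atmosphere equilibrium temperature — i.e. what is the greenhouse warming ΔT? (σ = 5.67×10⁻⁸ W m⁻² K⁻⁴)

S = 1950/2.90² = 231.9 W m⁻².
T_eq = [S(1−A)/(4σ)]^(1/4) = [231.9×0.43/(4×5.67×10⁻⁸)]^(1/4) = 144.8 K.
ΔT = T_surf − T_eq = 185 − 144.8.

ΔT ≈ 40.2 K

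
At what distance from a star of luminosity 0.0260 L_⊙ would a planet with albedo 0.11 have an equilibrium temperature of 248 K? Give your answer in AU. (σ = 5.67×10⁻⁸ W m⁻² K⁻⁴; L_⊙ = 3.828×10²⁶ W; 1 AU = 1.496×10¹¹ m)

d ≈ 0.192 AU

L = 0.0260 × 3.828×10²⁶ = 9.95×10²⁴ W.
From T_eq⁴ = L(1−A)/(16πσd²): d = √[L(1−A)/(16πσT_eq⁴)].
d = √[9.95×10²⁴ × 0.89 / (16π × 5.67×10⁻⁸ × (248)⁴)] = 2.87×10¹⁰ m = 0.192 AU.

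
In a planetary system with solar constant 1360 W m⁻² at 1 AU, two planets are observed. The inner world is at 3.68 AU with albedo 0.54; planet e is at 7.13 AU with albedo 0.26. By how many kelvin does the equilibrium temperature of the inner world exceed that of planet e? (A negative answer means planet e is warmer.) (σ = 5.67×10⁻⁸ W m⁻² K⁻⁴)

T_eq = [S₀(1−A)/(4σd²)]^(1/4), so T ∝ (1−A)^(1/4) / √d.
T₁ = [1360×0.46/(4×5.67×10⁻⁸×3.68²)]^(1/4) = 119.46 K.
T₂ = [1360×0.74/(4×5.67×10⁻⁸×7.13²)]^(1/4) = 96.66 K.

ΔT ≈ 22.8 K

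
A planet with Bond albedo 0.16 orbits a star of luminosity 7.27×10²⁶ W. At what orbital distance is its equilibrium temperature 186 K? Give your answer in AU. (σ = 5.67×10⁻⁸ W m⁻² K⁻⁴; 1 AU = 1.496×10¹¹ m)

From T_eq⁴ = L(1−A)/(16πσd²): d = √[L(1−A)/(16πσT_eq⁴)].
d = √[7.27×10²⁶ × 0.84 / (16π × 5.67×10⁻⁸ × (186)⁴)] = 4.23×10¹¹ m = 2.83 AU.

d ≈ 2.83 AU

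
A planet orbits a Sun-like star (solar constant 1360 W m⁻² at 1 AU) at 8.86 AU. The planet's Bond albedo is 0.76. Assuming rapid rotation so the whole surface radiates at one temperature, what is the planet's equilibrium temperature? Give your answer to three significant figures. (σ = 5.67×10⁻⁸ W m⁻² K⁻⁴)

Flux at 8.86 AU: S = 1360/8.86² = 17.3 W m⁻².
Energy balance: absorbed = emitted ⇒ πR²·S(1−A) = 4πR²·σT_eq⁴, so T_eq⁴ = S(1−A)/(4σ).
T_eq = [17.3 × 0.24 / (4 × 5.67×10⁻⁸)]^(1/4) = (1.83×10⁷)^(1/4) = 65.4 K.

T_eq ≈ 65.4 K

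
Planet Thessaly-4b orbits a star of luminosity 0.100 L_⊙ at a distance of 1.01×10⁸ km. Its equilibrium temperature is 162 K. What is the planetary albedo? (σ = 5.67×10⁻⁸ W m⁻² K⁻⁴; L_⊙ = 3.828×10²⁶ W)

A ≈ 0.48

d = 1.01×10⁸ km = 1.01×10¹¹ m.
L = 0.100 × 3.828×10²⁶ = 3.83×10²⁵ W.
Flux: S = L/(4πd²) = 3.83×10²⁵/(4π×(1.01×10¹¹)²) = 299 W m⁻².
From T_eq⁴ = S(1−A)/(4σ): 1−A = 4σT_eq⁴/S.
1−A = 4 × 5.67×10⁻⁸ × (162)⁴ / 299 = 0.523.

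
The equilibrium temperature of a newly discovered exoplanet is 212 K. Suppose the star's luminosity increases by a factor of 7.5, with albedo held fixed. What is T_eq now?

T_eq ∝ L^(1/4) · d^(−1/2).
T′ = 212 × 7.5^(1/4) = 351 K.

T_eq ≈ 351 K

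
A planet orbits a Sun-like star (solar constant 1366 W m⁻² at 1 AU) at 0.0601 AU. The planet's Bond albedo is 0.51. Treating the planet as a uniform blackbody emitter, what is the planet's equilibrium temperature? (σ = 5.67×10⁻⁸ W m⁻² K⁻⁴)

Flux at 0.0601 AU: S = 1366/0.0601² = 3.78×10⁵ W m⁻².
Energy balance: absorbed = emitted ⇒ πR²·S(1−A) = 4πR²·σT_eq⁴, so T_eq⁴ = S(1−A)/(4σ).
T_eq = [3.78×10⁵ × 0.49 / (4 × 5.67×10⁻⁸)]^(1/4) = (8.17×10¹¹)^(1/4) = 951 K.

T_eq ≈ 951 K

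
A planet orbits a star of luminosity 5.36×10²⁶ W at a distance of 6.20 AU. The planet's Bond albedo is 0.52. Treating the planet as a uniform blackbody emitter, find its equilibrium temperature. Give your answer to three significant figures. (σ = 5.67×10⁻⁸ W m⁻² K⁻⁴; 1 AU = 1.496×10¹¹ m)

d = 6.20 AU = 9.28×10¹¹ m.
Flux: S = L/(4πd²) = 5.36×10²⁶/(4π×(9.28×10¹¹)²) = 49.6 W m⁻².
Energy balance: absorbed = emitted ⇒ πR²·S(1−A) = 4πR²·σT_eq⁴, so T_eq⁴ = S(1−A)/(4σ).
T_eq = [49.6 × 0.48 / (4 × 5.67×10⁻⁸)]^(1/4) = (1.05×10⁸)^(1/4) = 101 K.

T_eq ≈ 101 K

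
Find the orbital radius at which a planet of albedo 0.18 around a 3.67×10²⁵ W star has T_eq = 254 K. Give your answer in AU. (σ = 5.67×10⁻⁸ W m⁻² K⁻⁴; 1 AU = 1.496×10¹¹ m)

From T_eq⁴ = L(1−A)/(16πσd²): d = √[L(1−A)/(16πσT_eq⁴)].
d = √[3.67×10²⁵ × 0.82 / (16π × 5.67×10⁻⁸ × (254)⁴)] = 5.04×10¹⁰ m = 0.337 AU.

d ≈ 0.337 AU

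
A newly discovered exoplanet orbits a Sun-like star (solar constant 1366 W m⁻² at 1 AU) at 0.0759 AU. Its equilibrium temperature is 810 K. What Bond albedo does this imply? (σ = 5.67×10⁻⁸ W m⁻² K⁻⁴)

A ≈ 0.59

Flux at 0.0759 AU: S = 1366/0.0759² = 2.37×10⁵ W m⁻².
From T_eq⁴ = S(1−A)/(4σ): 1−A = 4σT_eq⁴/S.
1−A = 4 × 5.67×10⁻⁸ × (810)⁴ / 2.37×10⁵ = 0.412.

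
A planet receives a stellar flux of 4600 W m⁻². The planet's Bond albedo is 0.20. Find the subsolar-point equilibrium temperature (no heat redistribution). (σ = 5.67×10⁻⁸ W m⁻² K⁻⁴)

At the subsolar point the surface absorbs S(1−A) and emits σT⁴ per unit area — no factor of 4, since only the local patch is in balance.
T = [4600 × 0.80 / 5.67×10⁻⁸]^(1/4) = (6.49×10¹⁰)^(1/4) = 505 K.

T_ss ≈ 505 K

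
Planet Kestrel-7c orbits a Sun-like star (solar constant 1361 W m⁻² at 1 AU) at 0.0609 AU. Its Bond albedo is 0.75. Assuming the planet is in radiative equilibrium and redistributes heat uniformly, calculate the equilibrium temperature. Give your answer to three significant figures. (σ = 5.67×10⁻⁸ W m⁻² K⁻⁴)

Flux at 0.0609 AU: S = 1361/0.0609² = 3.67×10⁵ W m⁻².
Energy balance: absorbed = emitted ⇒ πR²·S(1−A) = 4πR²·σT_eq⁴, so T_eq⁴ = S(1−A)/(4σ).
T_eq = [3.67×10⁵ × 0.25 / (4 × 5.67×10⁻⁸)]^(1/4) = (4.05×10¹¹)^(1/4) = 797 K.

T_eq ≈ 797 K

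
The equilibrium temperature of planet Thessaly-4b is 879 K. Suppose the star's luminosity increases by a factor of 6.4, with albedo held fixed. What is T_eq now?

T_eq ≈ 1400 K

T_eq ∝ L^(1/4) · d^(−1/2).
T′ = 879 × 6.4^(1/4) = 1400 K.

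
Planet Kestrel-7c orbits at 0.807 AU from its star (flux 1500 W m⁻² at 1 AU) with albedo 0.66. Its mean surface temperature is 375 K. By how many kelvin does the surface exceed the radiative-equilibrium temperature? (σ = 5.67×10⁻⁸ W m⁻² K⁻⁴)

S = 1500/0.807² = 2303 W m⁻².
T_eq = [S(1−A)/(4σ)]^(1/4) = [2303×0.34/(4×5.67×10⁻⁸)]^(1/4) = 242.4 K.
ΔT = T_surf − T_eq = 375 − 242.4.

ΔT ≈ 132.6 K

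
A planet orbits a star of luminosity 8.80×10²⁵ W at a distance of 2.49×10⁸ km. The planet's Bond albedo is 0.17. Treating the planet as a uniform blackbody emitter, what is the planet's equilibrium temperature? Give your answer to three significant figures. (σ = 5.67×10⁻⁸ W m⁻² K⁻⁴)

d = 2.49×10⁸ km = 2.49×10¹¹ m.
Flux: S = L/(4πd²) = 8.80×10²⁵/(4π×(2.49×10¹¹)²) = 113 W m⁻².
Energy balance: absorbed = emitted ⇒ πR²·S(1−A) = 4πR²·σT_eq⁴, so T_eq⁴ = S(1−A)/(4σ).
T_eq = [113 × 0.83 / (4 × 5.67×10⁻⁸)]^(1/4) = (4.13×10⁸)^(1/4) = 143 K.

T_eq ≈ 143 K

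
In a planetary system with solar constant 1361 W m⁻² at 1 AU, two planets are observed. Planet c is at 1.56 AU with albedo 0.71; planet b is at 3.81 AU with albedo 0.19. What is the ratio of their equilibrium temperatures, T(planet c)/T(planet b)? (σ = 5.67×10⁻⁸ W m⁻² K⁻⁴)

T_eq = [S₀(1−A)/(4σd²)]^(1/4), so T ∝ (1−A)^(1/4) / √d.
T₁ = [1361×0.29/(4×5.67×10⁻⁸×1.56²)]^(1/4) = 163.53 K.
T₂ = [1361×0.81/(4×5.67×10⁻⁸×3.81²)]^(1/4) = 135.27 K.

T₁/T₂ ≈ 1.209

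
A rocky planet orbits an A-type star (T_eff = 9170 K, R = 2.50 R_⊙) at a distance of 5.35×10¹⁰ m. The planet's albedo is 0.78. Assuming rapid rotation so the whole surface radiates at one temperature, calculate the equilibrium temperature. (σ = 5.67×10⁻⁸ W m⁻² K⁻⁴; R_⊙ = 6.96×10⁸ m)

T_eq ≈ 801 K

R_⋆ = 2.50 × 6.96×10⁸ = 1.74×10⁹ m.
L = 4πR_⋆²σT_⋆⁴ = 4π(1.74×10⁹)² × 5.67×10⁻⁸ × (9170)⁴ = 1.53×10²⁸ W.
S = L/(4πd²) = 4.24×10⁵ W m⁻².
Energy balance: absorbed = emitted ⇒ πR²·S(1−A) = 4πR²·σT_eq⁴, so T_eq⁴ = S(1−A)/(4σ).
T_eq = [4.24×10⁵ × 0.22 / (4 × 5.67×10⁻⁸)]^(1/4) = (4.11×10¹¹)^(1/4) = 801 K.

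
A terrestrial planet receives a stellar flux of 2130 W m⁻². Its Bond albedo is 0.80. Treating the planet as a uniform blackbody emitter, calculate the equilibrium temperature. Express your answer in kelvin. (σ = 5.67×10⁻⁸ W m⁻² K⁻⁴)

Energy balance: absorbed = emitted ⇒ πR²·S(1−A) = 4πR²·σT_eq⁴, so T_eq⁴ = S(1−A)/(4σ).
T_eq = [2130 × 0.20 / (4 × 5.67×10⁻⁸)]^(1/4) = (1.88×10⁹)^(1/4) = 208 K.

T_eq ≈ 208 K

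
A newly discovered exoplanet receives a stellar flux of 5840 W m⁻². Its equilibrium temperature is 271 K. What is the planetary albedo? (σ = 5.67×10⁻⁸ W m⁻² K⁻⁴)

A ≈ 0.79

From T_eq⁴ = S(1−A)/(4σ): 1−A = 4σT_eq⁴/S.
1−A = 4 × 5.67×10⁻⁸ × (271)⁴ / 5840 = 0.209.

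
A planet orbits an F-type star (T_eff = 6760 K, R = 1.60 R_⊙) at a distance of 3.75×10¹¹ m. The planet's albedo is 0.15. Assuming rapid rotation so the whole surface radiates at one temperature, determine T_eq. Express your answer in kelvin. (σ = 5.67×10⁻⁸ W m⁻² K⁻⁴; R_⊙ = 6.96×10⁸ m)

R_⋆ = 1.60 × 6.96×10⁸ = 1.11×10⁹ m.
L = 4πR_⋆²σT_⋆⁴ = 4π(1.11×10⁹)² × 5.67×10⁻⁸ × (6760)⁴ = 1.85×10²⁷ W.
S = L/(4πd²) = 1040 W m⁻².
Energy balance: absorbed = emitted ⇒ πR²·S(1−A) = 4πR²·σT_eq⁴, so T_eq⁴ = S(1−A)/(4σ).
T_eq = [1040 × 0.85 / (4 × 5.67×10⁻⁸)]^(1/4) = (3.91×10⁹)^(1/4) = 250 K.

T_eq ≈ 250 K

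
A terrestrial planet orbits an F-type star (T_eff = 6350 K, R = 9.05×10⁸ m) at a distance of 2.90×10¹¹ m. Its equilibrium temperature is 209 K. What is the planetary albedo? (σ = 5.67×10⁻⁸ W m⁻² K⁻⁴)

L = 4πR_⋆²σT_⋆⁴ = 4π(9.05×10⁸)² × 5.67×10⁻⁸ × (6350)⁴ = 9.49×10²⁶ W.
S = L/(4πd²) = 898 W m⁻².
From T_eq⁴ = S(1−A)/(4σ): 1−A = 4σT_eq⁴/S.
1−A = 4 × 5.67×10⁻⁸ × (209)⁴ / 898 = 0.482.

A ≈ 0.52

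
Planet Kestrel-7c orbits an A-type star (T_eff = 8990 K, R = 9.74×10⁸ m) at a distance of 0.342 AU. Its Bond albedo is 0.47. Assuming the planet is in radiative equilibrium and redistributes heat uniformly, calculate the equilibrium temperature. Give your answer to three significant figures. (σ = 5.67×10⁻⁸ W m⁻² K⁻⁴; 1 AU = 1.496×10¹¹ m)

T_eq ≈ 748 K

d = 0.342 AU = 5.12×10¹⁰ m.
L = 4πR_⋆²σT_⋆⁴ = 4π(9.74×10⁸)² × 5.67×10⁻⁸ × (8990)⁴ = 4.42×10²⁷ W.
S = L/(4πd²) = 1.34×10⁵ W m⁻².
Energy balance: absorbed = emitted ⇒ πR²·S(1−A) = 4πR²·σT_eq⁴, so T_eq⁴ = S(1−A)/(4σ).
T_eq = [1.34×10⁵ × 0.53 / (4 × 5.67×10⁻⁸)]^(1/4) = (3.14×10¹¹)^(1/4) = 748 K.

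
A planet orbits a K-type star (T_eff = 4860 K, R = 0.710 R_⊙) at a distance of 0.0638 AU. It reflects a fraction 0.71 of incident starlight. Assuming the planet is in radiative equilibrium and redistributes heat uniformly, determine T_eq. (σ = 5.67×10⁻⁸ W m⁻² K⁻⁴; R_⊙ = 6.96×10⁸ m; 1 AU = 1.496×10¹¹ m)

T_eq ≈ 574 K

R_⋆ = 0.710 × 6.96×10⁸ = 4.94×10⁸ m.
d = 0.0638 AU = 9.54×10⁹ m.
L = 4πR_⋆²σT_⋆⁴ = 4π(4.94×10⁸)² × 5.67×10⁻⁸ × (4860)⁴ = 9.71×10²⁵ W.
S = L/(4πd²) = 8.48×10⁴ W m⁻².
Energy balance: absorbed = emitted ⇒ πR²·S(1−A) = 4πR²·σT_eq⁴, so T_eq⁴ = S(1−A)/(4σ).
T_eq = [8.48×10⁴ × 0.29 / (4 × 5.67×10⁻⁸)]^(1/4) = (1.08×10¹¹)^(1/4) = 574 K.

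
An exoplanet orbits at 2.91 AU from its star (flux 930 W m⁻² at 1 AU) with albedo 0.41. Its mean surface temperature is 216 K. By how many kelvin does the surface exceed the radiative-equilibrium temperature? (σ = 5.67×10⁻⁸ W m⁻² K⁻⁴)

ΔT ≈ 86.0 K

S = 930/2.91² = 109.8 W m⁻².
T_eq = [S(1−A)/(4σ)]^(1/4) = [109.8×0.59/(4×5.67×10⁻⁸)]^(1/4) = 130.0 K.
ΔT = T_surf − T_eq = 216 − 130.0.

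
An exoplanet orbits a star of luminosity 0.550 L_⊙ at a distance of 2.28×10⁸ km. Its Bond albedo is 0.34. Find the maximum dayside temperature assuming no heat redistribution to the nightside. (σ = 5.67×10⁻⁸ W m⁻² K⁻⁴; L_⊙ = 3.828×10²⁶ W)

d = 2.28×10⁸ km = 2.28×10¹¹ m.
L = 0.550 × 3.828×10²⁶ = 2.11×10²⁶ W.
Flux: S = L/(4πd²) = 2.11×10²⁶/(4π×(2.28×10¹¹)²) = 322 W m⁻².
With no redistribution each surface element balances locally: S(1−A) = σT⁴.
T = [322 × 0.66 / 5.67×10⁻⁸]^(1/4) = (3.75×10⁹)^(1/4) = 247 K.

T_ss ≈ 247 K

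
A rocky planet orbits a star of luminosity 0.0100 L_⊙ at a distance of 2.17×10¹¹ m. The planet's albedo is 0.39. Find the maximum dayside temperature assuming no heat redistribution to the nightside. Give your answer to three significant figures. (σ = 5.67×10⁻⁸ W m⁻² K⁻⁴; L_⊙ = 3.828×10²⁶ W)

L = 0.0100 × 3.828×10²⁶ = 3.83×10²⁴ W.
Flux: S = L/(4πd²) = 3.83×10²⁴/(4π×(2.17×10¹¹)²) = 6.47 W m⁻².
With no redistribution each surface element balances locally: S(1−A) = σT⁴.
T = [6.47 × 0.61 / 5.67×10⁻⁸]^(1/4) = (6.96×10⁷)^(1/4) = 91.3 K.

T_ss ≈ 91.3 K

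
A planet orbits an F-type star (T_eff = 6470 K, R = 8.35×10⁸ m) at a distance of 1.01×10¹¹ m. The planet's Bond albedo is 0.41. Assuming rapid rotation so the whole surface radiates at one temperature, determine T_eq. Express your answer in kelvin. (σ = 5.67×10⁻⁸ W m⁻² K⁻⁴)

T_eq ≈ 365 K

L = 4πR_⋆²σT_⋆⁴ = 4π(8.35×10⁸)² × 5.67×10⁻⁸ × (6470)⁴ = 8.71×10²⁶ W.
S = L/(4πd²) = 6790 W m⁻².
Energy balance: absorbed = emitted ⇒ πR²·S(1−A) = 4πR²·σT_eq⁴, so T_eq⁴ = S(1−A)/(4σ).
T_eq = [6790 × 0.59 / (4 × 5.67×10⁻⁸)]^(1/4) = (1.77×10¹⁰)^(1/4) = 365 K.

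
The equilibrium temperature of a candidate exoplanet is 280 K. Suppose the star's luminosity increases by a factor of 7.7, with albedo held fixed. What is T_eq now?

T_eq ≈ 466 K

T_eq ∝ L^(1/4) · d^(−1/2).
T′ = 280 × 7.7^(1/4) = 466 K.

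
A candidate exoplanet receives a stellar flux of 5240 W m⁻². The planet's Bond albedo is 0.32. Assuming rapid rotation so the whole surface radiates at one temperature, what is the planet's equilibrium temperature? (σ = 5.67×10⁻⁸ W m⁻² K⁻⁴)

Energy balance: absorbed = emitted ⇒ πR²·S(1−A) = 4πR²·σT_eq⁴, so T_eq⁴ = S(1−A)/(4σ).
T_eq = [5240 × 0.68 / (4 × 5.67×10⁻⁸)]^(1/4) = (1.57×10¹⁰)^(1/4) = 354 K.

T_eq ≈ 354 K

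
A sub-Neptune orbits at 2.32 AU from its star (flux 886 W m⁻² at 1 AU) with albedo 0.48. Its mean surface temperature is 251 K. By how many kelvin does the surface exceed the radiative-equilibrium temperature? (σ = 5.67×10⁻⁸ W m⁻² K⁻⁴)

S = 886/2.32² = 164.6 W m⁻².
T_eq = [S(1−A)/(4σ)]^(1/4) = [164.6×0.52/(4×5.67×10⁻⁸)]^(1/4) = 139.4 K.
ΔT = T_surf − T_eq = 251 − 139.4.

ΔT ≈ 111.6 K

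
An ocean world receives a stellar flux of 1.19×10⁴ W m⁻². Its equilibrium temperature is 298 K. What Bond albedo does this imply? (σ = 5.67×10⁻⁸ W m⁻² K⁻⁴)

A ≈ 0.85

From T_eq⁴ = S(1−A)/(4σ): 1−A = 4σT_eq⁴/S.
1−A = 4 × 5.67×10⁻⁸ × (298)⁴ / 1.19×10⁴ = 0.150.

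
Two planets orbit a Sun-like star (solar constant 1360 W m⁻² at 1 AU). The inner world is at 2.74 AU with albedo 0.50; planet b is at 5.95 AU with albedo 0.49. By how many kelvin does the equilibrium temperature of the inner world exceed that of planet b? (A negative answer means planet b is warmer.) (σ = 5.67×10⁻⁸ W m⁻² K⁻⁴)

T_eq = [S₀(1−A)/(4σd²)]^(1/4), so T ∝ (1−A)^(1/4) / √d.
T₁ = [1360×0.50/(4×5.67×10⁻⁸×2.74²)]^(1/4) = 141.36 K.
T₂ = [1360×0.51/(4×5.67×10⁻⁸×5.95²)]^(1/4) = 96.41 K.

ΔT ≈ 45.0 K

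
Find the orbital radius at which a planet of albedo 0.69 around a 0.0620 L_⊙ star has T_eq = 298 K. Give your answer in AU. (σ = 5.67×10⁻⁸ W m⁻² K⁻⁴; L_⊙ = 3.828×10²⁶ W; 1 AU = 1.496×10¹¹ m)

L = 0.0620 × 3.828×10²⁶ = 2.37×10²⁵ W.
From T_eq⁴ = L(1−A)/(16πσd²): d = √[L(1−A)/(16πσT_eq⁴)].
d = √[2.37×10²⁵ × 0.31 / (16π × 5.67×10⁻⁸ × (298)⁴)] = 1.81×10¹⁰ m = 0.121 AU.

d ≈ 0.121 AU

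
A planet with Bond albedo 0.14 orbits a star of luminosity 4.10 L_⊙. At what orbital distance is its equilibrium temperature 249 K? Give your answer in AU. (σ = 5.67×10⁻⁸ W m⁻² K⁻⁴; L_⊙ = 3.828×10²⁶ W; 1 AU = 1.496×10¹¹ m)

d ≈ 2.35 AU

L = 4.10 × 3.828×10²⁶ = 1.57×10²⁷ W.
From T_eq⁴ = L(1−A)/(16πσd²): d = √[L(1−A)/(16πσT_eq⁴)].
d = √[1.57×10²⁷ × 0.86 / (16π × 5.67×10⁻⁸ × (249)⁴)] = 3.51×10¹¹ m = 2.35 AU.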